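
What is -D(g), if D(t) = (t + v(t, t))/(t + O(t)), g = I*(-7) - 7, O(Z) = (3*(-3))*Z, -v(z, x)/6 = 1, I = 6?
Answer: 55/392 ≈ 0.14031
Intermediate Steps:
v(z, x) = -6 (v(z, x) = -6*1 = -6)
O(Z) = -9*Z
g = -49 (g = 6*(-7) - 7 = -42 - 7 = -49)
D(t) = -(-6 + t)/(8*t) (D(t) = (t - 6)/(t - 9*t) = (-6 + t)/((-8*t)) = (-6 + t)*(-1/(8*t)) = -(-6 + t)/(8*t))
-D(g) = -(6 - 1*(-49))/(8*(-49)) = -(-1)*(6 + 49)/(8*49) = -(-1)*55/(8*49) = -1*(-55/392) = 55/392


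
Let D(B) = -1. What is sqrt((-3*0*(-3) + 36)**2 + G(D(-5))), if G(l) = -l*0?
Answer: 36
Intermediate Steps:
G(l) = 0
sqrt((-3*0*(-3) + 36)**2 + G(D(-5))) = sqrt((-3*0*(-3) + 36)**2 + 0) = sqrt((0*(-3) + 36)**2 + 0) = sqrt((0 + 36)**2 + 0) = sqrt(36**2 + 0) = sqrt(1296 + 0) = sqrt(1296) = 36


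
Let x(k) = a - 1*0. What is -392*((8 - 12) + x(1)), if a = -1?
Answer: 1960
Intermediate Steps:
x(k) = -1 (x(k) = -1 - 1*0 = -1 + 0 = -1)
-392*((8 - 12) + x(1)) = -392*((8 - 12) - 1) = -392*(-4 - 1) = -392*(-5) = 1960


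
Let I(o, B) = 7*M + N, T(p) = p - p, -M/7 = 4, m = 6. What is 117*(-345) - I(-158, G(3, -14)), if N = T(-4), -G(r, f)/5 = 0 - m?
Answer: -40169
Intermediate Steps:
M = -28 (M = -7*4 = -28)
T(p) = 0
G(r, f) = 30 (G(r, f) = -5*(0 - 1*6) = -5*(0 - 6) = -5*(-6) = 30)
N = 0
I(o, B) = -196 (I(o, B) = 7*(-28) + 0 = -196 + 0 = -196)
117*(-345) - I(-158, G(3, -14)) = 117*(-345) - 1*(-196) = -40365 + 196 = -40169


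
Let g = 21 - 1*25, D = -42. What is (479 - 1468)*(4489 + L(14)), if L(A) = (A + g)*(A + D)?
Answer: -4162701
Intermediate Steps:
g = -4 (g = 21 - 25 = -4)
L(A) = (-42 + A)*(-4 + A) (L(A) = (A - 4)*(A - 42) = (-4 + A)*(-42 + A) = (-42 + A)*(-4 + A))
(479 - 1468)*(4489 + L(14)) = (479 - 1468)*(4489 + (168 + 14² - 46*14)) = -989*(4489 + (168 + 196 - 644)) = -989*(4489 - 280) = -989*4209 = -4162701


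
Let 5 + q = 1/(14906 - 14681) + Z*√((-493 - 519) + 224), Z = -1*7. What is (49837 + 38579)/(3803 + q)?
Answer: 17000095773600/732212144101 + 62664840000*I*√197/732212144101 ≈ 23.217 + 1.2012*I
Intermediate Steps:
Z = -7
q = -1124/225 - 14*I*√197 (q = -5 + (1/(14906 - 14681) - 7*√((-493 - 519) + 224)) = -5 + (1/225 - 7*√(-1012 + 224)) = -5 + (1/225 - 14*I*√197) = -1124/225 - 14*I*√197 ≈ -4.9956 - 196.5*I)
(49837 + 38579)/(3803 + q) = (49837 + 38579)/(3803 + (-1124/225 - 14*I*√197)) = 88416/(854551/225 - 14*I*√197)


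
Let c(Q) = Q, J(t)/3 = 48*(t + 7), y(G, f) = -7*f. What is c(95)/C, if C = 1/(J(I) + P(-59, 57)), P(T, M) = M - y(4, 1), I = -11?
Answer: -48640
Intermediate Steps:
J(t) = 1008 + 144*t (J(t) = 3*(48*(t + 7)) = 3*(48*(7 + t)) = 3*(336 + 48*t) = 1008 + 144*t)
P(T, M) = 7 + M (P(T, M) = M - (-7) = M - 1*(-7) = M + 7 = 7 + M)
C = -1/512 (C = 1/((1008 + 144*(-11)) + (7 + 57)) = 1/((1008 - 1584) + 64) = 1/(-576 + 64) = 1/(-512) = -1/512 ≈ -0.0019531)
c(95)/C = 95/(-1/512) = 95*(-512) = -48640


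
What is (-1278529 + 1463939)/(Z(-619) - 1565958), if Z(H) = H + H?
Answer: -92705/783598 ≈ -0.11831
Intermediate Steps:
Z(H) = 2*H
(-1278529 + 1463939)/(Z(-619) - 1565958) = (-1278529 + 1463939)/(2*(-619) - 1565958) = 185410/(-1238 - 1565958) = 185410/(-1567196) = 185410*(-1/1567196) = -92705/783598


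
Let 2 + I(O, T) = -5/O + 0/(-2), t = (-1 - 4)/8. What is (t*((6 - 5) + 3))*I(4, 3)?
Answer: 65/8 ≈ 8.1250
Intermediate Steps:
t = -5/8 (t = -5*1/8 = -5/8 ≈ -0.62500)
I(O, T) = -2 - 5/O (I(O, T) = -2 + (-5/O + 0/(-2)) = -2 + (-5/O + 0*(-1/2)) = -2 + (-5/O + 0) = -2 - 5/O)
(t*((6 - 5) + 3))*I(4, 3) = (-5*((6 - 5) + 3)/8)*(-2 - 5/4) = (-5*(1 + 3)/8)*(-2 - 5*1/4) = (-5/8*4)*(-2 - 5/4) = -5/2*(-13/4) = 65/8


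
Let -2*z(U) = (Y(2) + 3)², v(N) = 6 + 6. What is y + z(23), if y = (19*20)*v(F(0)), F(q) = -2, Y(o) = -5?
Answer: 4558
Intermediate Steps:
v(N) = 12
z(U) = -2 (z(U) = -(-5 + 3)²/2 = -½*(-2)² = -½*4 = -2)
y = 4560 (y = (19*20)*12 = 380*12 = 4560)
y + z(23) = 4560 - 2 = 4558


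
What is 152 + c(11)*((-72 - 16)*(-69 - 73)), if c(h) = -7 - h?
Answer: -224776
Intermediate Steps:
152 + c(11)*((-72 - 16)*(-69 - 73)) = 152 + (-7 - 1*11)*((-72 - 16)*(-69 - 73)) = 152 + (-7 - 11)*(-88*(-142)) = 152 - 18*12496 = 152 - 224928 = -224776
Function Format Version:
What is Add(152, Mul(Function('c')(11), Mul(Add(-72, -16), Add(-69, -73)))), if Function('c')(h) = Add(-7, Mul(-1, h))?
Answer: -224776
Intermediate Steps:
Add(152, Mul(Function('c')(11), Mul(Add(-72, -16), Add(-69, -73)))) = Add(152, Mul(Add(-7, Mul(-1, 11)), Mul(Add(-72, -16), Add(-69, -73)))) = Add(152, Mul(Add(-7, -11), Mul(-88, -142))) = Add(152, Mul(-18, 12496)) = Add(152, -224928) = -224776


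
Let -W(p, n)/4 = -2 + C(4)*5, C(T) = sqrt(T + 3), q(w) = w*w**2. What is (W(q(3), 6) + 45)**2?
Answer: 5609 - 2120*sqrt(7) ≈ 0.0072205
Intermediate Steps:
q(w) = w**3
C(T) = sqrt(3 + T)
W(p, n) = 8 - 20*sqrt(7) (W(p, n) = -4*(-2 + sqrt(3 + 4)*5) = -4*(-2 + sqrt(7)*5) = -4*(-2 + 5*sqrt(7)) = 8 - 20*sqrt(7))
(W(q(3), 6) + 45)**2 = ((8 - 20*sqrt(7)) + 45)**2 = (53 - 20*sqrt(7))**2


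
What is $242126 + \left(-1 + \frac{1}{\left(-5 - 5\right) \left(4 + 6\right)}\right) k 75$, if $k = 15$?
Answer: $\frac{963959}{4} \approx 2.4099 \cdot 10^{5}$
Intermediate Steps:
$242126 + \left(-1 + \frac{1}{\left(-5 - 5\right) \left(4 + 6\right)}\right) k 75 = 242126 + \left(-1 + \frac{1}{\left(-5 - 5\right) \left(4 + 6\right)}\right) 15 \cdot 75 = 242126 + \left(-1 + \frac{1}{\left(-10\right) 10}\right) 15 \cdot 75 = 242126 + \left(-1 - \frac{1}{100}\right) 15 \cdot 75 = 242126 + \left(- \frac{101}{100}\right) 15 \cdot 75 = 242126 - \frac{4545}{4} = \frac{963959}{4}$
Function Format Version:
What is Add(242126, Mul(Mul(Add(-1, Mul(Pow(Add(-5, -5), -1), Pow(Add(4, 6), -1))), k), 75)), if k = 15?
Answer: Rational(963959, 4) ≈ 2.4099e+5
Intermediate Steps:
Add(242126, Mul(Mul(Add(-1, Mul(Pow(Add(-5, -5), -1), Pow(Add(4, 6), -1))), k), 75)) = Add(242126, Mul(Mul(Add(-1, Mul(Pow(Add(-5, -5), -1), Pow(Add(4, 6), -1))), 15), 75)) = Add(242126, Mul(Mul(Add(-1, Mul(Pow(-10, -1), Pow(10, -1))), 15), 75)) = Add(242126, Mul(Mul(Add(-1, Mul(Rational(-1, 10), Rational(1, 10))), 15), 75)) = Add(242126, Mul(Mul(Add(-1, Rational(-1, 100)), 15), 75)) = Add(242126, Mul(Mul(Rational(-101, 100), 15), 75)) = Add(242126, Mul(Rational(-303, 20), 75)) = Add(242126, Rational(-4545, 4)) = Rational(963959, 4)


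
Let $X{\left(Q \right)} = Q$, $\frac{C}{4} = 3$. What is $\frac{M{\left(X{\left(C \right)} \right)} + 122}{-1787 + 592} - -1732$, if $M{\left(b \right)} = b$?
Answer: $\frac{2069606}{1195} \approx 1731.9$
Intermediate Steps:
$C = 12$ ($C = 4 \cdot 3 = 12$)
$\frac{M{\left(X{\left(C \right)} \right)} + 122}{-1787 + 592} - -1732 = \frac{12 + 122}{-1787 + 592} - -1732 = \frac{134}{-1195} + 1732 = 134 \left(- \frac{1}{1195}\right) + 1732 = - \frac{134}{1195} + 1732 = \frac{2069606}{1195}$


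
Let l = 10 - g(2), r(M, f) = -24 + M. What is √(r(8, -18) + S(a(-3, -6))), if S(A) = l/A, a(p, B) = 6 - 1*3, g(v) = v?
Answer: 2*I*√30/3 ≈ 3.6515*I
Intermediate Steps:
a(p, B) = 3 (a(p, B) = 6 - 3 = 3)
l = 8 (l = 10 - 1*2 = 10 - 2 = 8)
S(A) = 8/A
√(r(8, -18) + S(a(-3, -6))) = √((-24 + 8) + 8/3) = √(-16 + 8*(⅓)) = √(-16 + 8/3) = √(-40/3) = 2*I*√30/3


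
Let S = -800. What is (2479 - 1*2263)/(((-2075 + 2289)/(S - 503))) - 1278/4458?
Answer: -104580723/79501 ≈ -1315.5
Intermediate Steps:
(2479 - 1*2263)/(((-2075 + 2289)/(S - 503))) - 1278/4458 = (2479 - 1*2263)/(((-2075 + 2289)/(-800 - 503))) - 1278/4458 = (2479 - 2263)/((214/(-1303))) - 1278*1/4458 = 216/((214*(-1/1303))) - 213/743 = 216/(-214/1303) - 213/743 = 216*(-1303/214) - 213/743 = -140724/107 - 213/743 = -104580723/79501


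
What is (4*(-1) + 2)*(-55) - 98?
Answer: 12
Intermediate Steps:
(4*(-1) + 2)*(-55) - 98 = (-4 + 2)*(-55) - 98 = -2*(-55) - 98 = 110 - 98 = 12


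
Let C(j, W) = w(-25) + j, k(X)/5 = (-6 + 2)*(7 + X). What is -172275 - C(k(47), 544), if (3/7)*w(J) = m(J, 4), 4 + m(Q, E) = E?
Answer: -171195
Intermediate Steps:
m(Q, E) = -4 + E
w(J) = 0 (w(J) = 7*(-4 + 4)/3 = (7/3)*0 = 0)
k(X) = -140 - 20*X (k(X) = 5*((-6 + 2)*(7 + X)) = 5*(-4*(7 + X)) = 5*(-28 - 4*X) = -140 - 20*X)
C(j, W) = j (C(j, W) = 0 + j = j)
-172275 - C(k(47), 544) = -172275 - (-140 - 20*47) = -172275 - (-140 - 940) = -172275 - 1*(-1080) = -172275 + 1080 = -171195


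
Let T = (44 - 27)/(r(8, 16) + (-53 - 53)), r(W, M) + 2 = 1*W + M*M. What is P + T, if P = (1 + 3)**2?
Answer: 2513/156 ≈ 16.109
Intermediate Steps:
r(W, M) = -2 + W + M**2 (r(W, M) = -2 + (1*W + M*M) = -2 + (W + M**2) = -2 + W + M**2)
P = 16 (P = 4**2 = 16)
T = 17/156 (T = (44 - 27)/((-2 + 8 + 16**2) + (-53 - 53)) = 17/((-2 + 8 + 256) - 106) = 17/(262 - 106) = 17/156 ≈ 0.10897)
P + T = 16 + 17/156 = 2513/156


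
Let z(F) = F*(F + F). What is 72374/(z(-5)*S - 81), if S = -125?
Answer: -72374/6331 ≈ -11.432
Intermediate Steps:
z(F) = 2*F² (z(F) = F*(2*F) = 2*F²)
72374/(z(-5)*S - 81) = 72374/((2*(-5)²)*(-125) - 81) = 72374/((2*25)*(-125) - 81) = 72374/(50*(-125) - 81) = 72374/(-6250 - 81) = 72374/(-6331) = 72374*(-1/6331) = -72374/6331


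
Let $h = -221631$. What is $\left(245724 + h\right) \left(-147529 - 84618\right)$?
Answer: $-5593117671$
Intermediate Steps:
$\left(245724 + h\right) \left(-147529 - 84618\right) = \left(245724 - 221631\right) \left(-147529 - 84618\right) = 24093 \left(-232147\right) = -5593117671$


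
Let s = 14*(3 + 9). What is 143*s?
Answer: 24024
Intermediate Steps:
s = 168 (s = 14*12 = 168)
143*s = 143*168 = 24024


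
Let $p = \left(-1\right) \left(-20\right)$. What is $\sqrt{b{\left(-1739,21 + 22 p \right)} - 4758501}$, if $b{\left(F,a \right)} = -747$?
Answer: $4 i \sqrt{297453} \approx 2181.6 i$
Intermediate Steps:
$p = 20$
$\sqrt{b{\left(-1739,21 + 22 p \right)} - 4758501} = \sqrt{-747 - 4758501} = \sqrt{-4759248} = 4 i \sqrt{297453}$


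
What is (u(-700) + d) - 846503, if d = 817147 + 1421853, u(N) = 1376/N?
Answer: 243686631/175 ≈ 1.3925e+6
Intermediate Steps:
d = 2239000
(u(-700) + d) - 846503 = (1376/(-700) + 2239000) - 846503 = (1376*(-1/700) + 2239000) - 846503 = (-344/175 + 2239000) - 846503 = 391824656/175 - 846503 = 243686631/175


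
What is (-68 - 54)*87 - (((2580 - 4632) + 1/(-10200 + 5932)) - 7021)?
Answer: -6576987/4268 ≈ -1541.0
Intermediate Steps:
(-68 - 54)*87 - (((2580 - 4632) + 1/(-10200 + 5932)) - 7021) = -122*87 - ((-2052 + 1/(-4268)) - 7021) = -10614 - ((-2052 - 1/4268) - 7021) = -10614 - (-8757937/4268 - 7021) = -10614 - 1*(-38723565/4268) = -10614 + 38723565/4268 = -6576987/4268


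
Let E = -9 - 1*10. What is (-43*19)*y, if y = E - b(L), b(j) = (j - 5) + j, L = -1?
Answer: 9804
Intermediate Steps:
E = -19 (E = -9 - 10 = -19)
b(j) = -5 + 2*j (b(j) = (-5 + j) + j = -5 + 2*j)
y = -12 (y = -19 - (-5 + 2*(-1)) = -19 - (-5 - 2) = -19 - 1*(-7) = -19 + 7 = -12)
(-43*19)*y = -43*19*(-12) = -817*(-12) = 9804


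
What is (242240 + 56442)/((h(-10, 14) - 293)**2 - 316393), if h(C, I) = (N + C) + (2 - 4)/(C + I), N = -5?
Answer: -1194728/884883 ≈ -1.3502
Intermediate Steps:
h(C, I) = -5 + C - 2/(C + I) (h(C, I) = (-5 + C) + (2 - 4)/(C + I) = (-5 + C) - 2/(C + I) = -5 + C - 2/(C + I))
(242240 + 56442)/((h(-10, 14) - 293)**2 - 316393) = (242240 + 56442)/(((-2 + (-10)**2 - 5*(-10) - 5*14 - 10*14)/(-10 + 14) - 293)**2 - 316393) = 298682/(((-2 + 100 + 50 - 70 - 140)/4 - 293)**2 - 316393) = 298682/(((1/4)*(-62) - 293)**2 - 316393) = 298682/((-31/2 - 293)**2 - 316393) = 298682/((-617/2)**2 - 316393) = 298682/(380689/4 - 316393) = 298682/(-884883/4) = 298682*(-4/884883) = -1194728/884883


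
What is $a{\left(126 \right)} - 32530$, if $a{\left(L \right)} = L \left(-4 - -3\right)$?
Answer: $-32656$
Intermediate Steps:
$a{\left(L \right)} = - L$ ($a{\left(L \right)} = L \left(-4 + 3\right) = L \left(-1\right) = - L$)
$a{\left(126 \right)} - 32530 = \left(-1\right) 126 - 32530 = -126 - 32530 = -32656$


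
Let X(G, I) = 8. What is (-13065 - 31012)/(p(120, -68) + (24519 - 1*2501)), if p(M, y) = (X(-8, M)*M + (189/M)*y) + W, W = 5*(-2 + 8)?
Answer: -40070/20819 ≈ -1.9247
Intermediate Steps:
W = 30 (W = 5*6 = 30)
p(M, y) = 30 + 8*M + 189*y/M (p(M, y) = (8*M + (189/M)*y) + 30 = (8*M + 189*y/M) + 30 = 30 + 8*M + 189*y/M)
(-13065 - 31012)/(p(120, -68) + (24519 - 1*2501)) = (-13065 - 31012)/((30 + 8*120 + 189*(-68)/120) + (24519 - 1*2501)) = -44077/((30 + 960 + 189*(-68)*(1/120)) + (24519 - 2501)) = -44077/((30 + 960 - 1071/10) + 22018) = -44077/(8829/10 + 22018) = -44077/229009/10 = -44077*10/229009 = -40070/20819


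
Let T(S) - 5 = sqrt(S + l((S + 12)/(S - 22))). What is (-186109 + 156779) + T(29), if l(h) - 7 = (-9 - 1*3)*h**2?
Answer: -29325 + 2*I*sqrt(4602)/7 ≈ -29325.0 + 19.382*I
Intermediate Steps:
l(h) = 7 - 12*h**2 (l(h) = 7 + (-9 - 1*3)*h**2 = 7 + (-9 - 3)*h**2 = 7 - 12*h**2)
T(S) = 5 + sqrt(7 + S - 12*(12 + S)**2/(-22 + S)**2) (T(S) = 5 + sqrt(S + (7 - 12*(S + 12)**2/(S - 22)**2)) = 5 + sqrt(S + (7 - 12*(12 + S)**2/(-22 + S)**2)) = 5 + sqrt(7 + S - 12*(12 + S)**2/(-22 + S)**2))
(-186109 + 156779) + T(29) = (-186109 + 156779) + (5 + sqrt(7 + 29 - 12*(12 + 29)**2/(-22 + 29)**2)) = -29330 + (5 + sqrt(7 + 29 - 12*41**2/7**2)) = -29330 + (5 + sqrt(7 + 29 - 12*1/49*1681)) = -29330 + (5 + sqrt(7 + 29 - 20172/49)) = -29330 + (5 + sqrt(-18408/49)) = -29330 + (5 + 2*I*sqrt(4602)/7) = -29325 + 2*I*sqrt(4602)/7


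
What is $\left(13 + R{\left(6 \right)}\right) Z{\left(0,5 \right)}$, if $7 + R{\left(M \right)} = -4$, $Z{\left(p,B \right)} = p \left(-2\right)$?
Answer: $0$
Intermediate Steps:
$Z{\left(p,B \right)} = - 2 p$
$R{\left(M \right)} = -11$ ($R{\left(M \right)} = -7 - 4 = -11$)
$\left(13 + R{\left(6 \right)}\right) Z{\left(0,5 \right)} = \left(13 - 11\right) \left(\left(-2\right) 0\right) = 2 \cdot 0 = 0$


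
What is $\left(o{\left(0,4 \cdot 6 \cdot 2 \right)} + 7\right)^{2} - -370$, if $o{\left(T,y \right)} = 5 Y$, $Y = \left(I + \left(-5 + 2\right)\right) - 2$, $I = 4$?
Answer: $374$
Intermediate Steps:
$Y = -1$ ($Y = \left(4 + \left(-5 + 2\right)\right) - 2 = \left(4 - 3\right) - 2 = 1 - 2 = -1$)
$o{\left(T,y \right)} = -5$ ($o{\left(T,y \right)} = 5 \left(-1\right) = -5$)
$\left(o{\left(0,4 \cdot 6 \cdot 2 \right)} + 7\right)^{2} - -370 = \left(-5 + 7\right)^{2} - -370 = 2^{2} + 370 = 4 + 370 = 374$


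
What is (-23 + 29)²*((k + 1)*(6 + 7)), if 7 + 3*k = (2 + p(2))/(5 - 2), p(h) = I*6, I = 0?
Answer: -520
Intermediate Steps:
p(h) = 0 (p(h) = 0*6 = 0)
k = -19/9 (k = -7/3 + ((2 + 0)/(5 - 2))/3 = -7/3 + (2/3)/3 = -7/3 + (2*(⅓))/3 = -7/3 + (⅓)*(⅔) = -7/3 + 2/9 = -19/9 ≈ -2.1111)
(-23 + 29)²*((k + 1)*(6 + 7)) = (-23 + 29)²*((-19/9 + 1)*(6 + 7)) = 6²*(-10/9*13) = 36*(-130/9) = -520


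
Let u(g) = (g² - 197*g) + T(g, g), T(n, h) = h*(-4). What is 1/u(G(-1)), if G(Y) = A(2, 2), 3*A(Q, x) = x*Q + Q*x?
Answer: -9/4760 ≈ -0.0018908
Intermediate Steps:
A(Q, x) = 2*Q*x/3 (A(Q, x) = (x*Q + Q*x)/3 = (Q*x + Q*x)/3 = (2*Q*x)/3 = 2*Q*x/3)
T(n, h) = -4*h
G(Y) = 8/3 (G(Y) = (⅔)*2*2 = 8/3)
u(g) = g² - 201*g (u(g) = (g² - 197*g) - 4*g = g² - 201*g)
1/u(G(-1)) = 1/(8*(-201 + 8/3)/3) = 1/((8/3)*(-595/3)) = 1/(-4760/9) = -9/4760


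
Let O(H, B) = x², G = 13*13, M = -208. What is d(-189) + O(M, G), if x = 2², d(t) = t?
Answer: -173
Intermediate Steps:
x = 4
G = 169
O(H, B) = 16 (O(H, B) = 4² = 16)
d(-189) + O(M, G) = -189 + 16 = -173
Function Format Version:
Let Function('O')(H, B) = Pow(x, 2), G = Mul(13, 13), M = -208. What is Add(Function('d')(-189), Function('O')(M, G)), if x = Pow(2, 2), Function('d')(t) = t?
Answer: -173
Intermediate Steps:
x = 4
G = 169
Function('O')(H, B) = 16 (Function('O')(H, B) = Pow(4, 2) = 16)
Add(Function('d')(-189), Function('O')(M, G)) = Add(-189, 16) = -173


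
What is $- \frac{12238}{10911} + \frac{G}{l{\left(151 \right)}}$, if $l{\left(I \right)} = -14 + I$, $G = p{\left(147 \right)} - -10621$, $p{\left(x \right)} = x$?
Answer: $\frac{115813042}{1494807} \approx 77.477$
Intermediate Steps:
$G = 10768$ ($G = 147 - -10621 = 147 + 10621 = 10768$)
$- \frac{12238}{10911} + \frac{G}{l{\left(151 \right)}} = - \frac{12238}{10911} + \frac{10768}{-14 + 151} = \left(-12238\right) \frac{1}{10911} + \frac{10768}{137} = - \frac{12238}{10911} + 10768 \cdot \frac{1}{137} = - \frac{12238}{10911} + \frac{10768}{137} = \frac{115813042}{1494807}$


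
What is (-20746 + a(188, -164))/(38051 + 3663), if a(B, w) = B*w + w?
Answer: -25871/20857 ≈ -1.2404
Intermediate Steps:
a(B, w) = w + B*w
(-20746 + a(188, -164))/(38051 + 3663) = (-20746 - 164*(1 + 188))/(38051 + 3663) = (-20746 - 164*189)/41714 = (-20746 - 30996)*(1/41714) = -51742*1/41714 = -25871/20857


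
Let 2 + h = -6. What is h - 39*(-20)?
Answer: 772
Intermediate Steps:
h = -8 (h = -2 - 6 = -8)
h - 39*(-20) = -8 - 39*(-20) = -8 + 780 = 772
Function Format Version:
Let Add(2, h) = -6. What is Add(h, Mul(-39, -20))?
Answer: 772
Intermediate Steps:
h = -8 (h = Add(-2, -6) = -8)
Add(h, Mul(-39, -20)) = Add(-8, Mul(-39, -20)) = Add(-8, 780) = 772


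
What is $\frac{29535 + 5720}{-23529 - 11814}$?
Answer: $- \frac{3205}{3213} \approx -0.99751$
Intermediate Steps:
$\frac{29535 + 5720}{-23529 - 11814} = \frac{35255}{-35343} = 35255 \left(- \frac{1}{35343}\right) = - \frac{3205}{3213}$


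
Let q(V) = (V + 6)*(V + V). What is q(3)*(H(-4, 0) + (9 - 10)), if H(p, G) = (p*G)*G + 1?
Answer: 0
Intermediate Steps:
H(p, G) = 1 + p*G**2 (H(p, G) = (G*p)*G + 1 = p*G**2 + 1 = 1 + p*G**2)
q(V) = 2*V*(6 + V) (q(V) = (6 + V)*(2*V) = 2*V*(6 + V))
q(3)*(H(-4, 0) + (9 - 10)) = (2*3*(6 + 3))*((1 - 4*0**2) + (9 - 10)) = (2*3*9)*((1 - 4*0) - 1) = 54*((1 + 0) - 1) = 54*(1 - 1) = 54*0 = 0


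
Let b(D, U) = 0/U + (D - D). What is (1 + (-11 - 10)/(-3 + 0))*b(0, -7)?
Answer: 0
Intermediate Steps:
b(D, U) = 0 (b(D, U) = 0 + 0 = 0)
(1 + (-11 - 10)/(-3 + 0))*b(0, -7) = (1 + (-11 - 10)/(-3 + 0))*0 = (1 - 21/(-3))*0 = (1 - 21*(-1/3))*0 = (1 + 7)*0 = 8*0 = 0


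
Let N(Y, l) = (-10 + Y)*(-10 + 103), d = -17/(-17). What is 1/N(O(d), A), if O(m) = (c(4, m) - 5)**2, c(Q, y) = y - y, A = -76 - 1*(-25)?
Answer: 1/1395 ≈ 0.00071685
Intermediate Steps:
A = -51 (A = -76 + 25 = -51)
c(Q, y) = 0
d = 1 (d = -17*(-1/17) = 1)
O(m) = 25 (O(m) = (0 - 5)**2 = (-5)**2 = 25)
N(Y, l) = -930 + 93*Y (N(Y, l) = (-10 + Y)*93 = -930 + 93*Y)
1/N(O(d), A) = 1/(-930 + 93*25) = 1/(-930 + 2325) = 1/1395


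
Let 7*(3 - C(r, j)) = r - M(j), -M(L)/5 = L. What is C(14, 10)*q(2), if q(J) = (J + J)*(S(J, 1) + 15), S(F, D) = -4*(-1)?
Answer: -3268/7 ≈ -466.86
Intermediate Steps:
M(L) = -5*L
S(F, D) = 4
C(r, j) = 3 - 5*j/7 - r/7 (C(r, j) = 3 - (r - (-5)*j)/7 = 3 - (r + 5*j)/7 = 3 + (-5*j/7 - r/7) = 3 - 5*j/7 - r/7)
q(J) = 38*J (q(J) = (J + J)*(4 + 15) = (2*J)*19 = 38*J)
C(14, 10)*q(2) = (3 - 5/7*10 - ⅐*14)*(38*2) = (3 - 50/7 - 2)*76 = -43/7*76 = -3268/7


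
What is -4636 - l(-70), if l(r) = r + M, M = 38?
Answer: -4604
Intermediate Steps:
l(r) = 38 + r (l(r) = r + 38 = 38 + r)
-4636 - l(-70) = -4636 - (38 - 70) = -4636 - 1*(-32) = -4636 + 32 = -4604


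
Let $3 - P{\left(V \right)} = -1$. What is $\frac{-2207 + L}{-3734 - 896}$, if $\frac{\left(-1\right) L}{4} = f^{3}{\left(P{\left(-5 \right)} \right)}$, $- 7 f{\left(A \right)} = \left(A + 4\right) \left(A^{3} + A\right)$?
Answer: $- \frac{128639947}{317618} \approx -405.01$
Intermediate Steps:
$P{\left(V \right)} = 4$ ($P{\left(V \right)} = 3 - -1 = 3 + 1 = 4$)
$f{\left(A \right)} = - \frac{\left(4 + A\right) \left(A + A^{3}\right)}{7}$ ($f{\left(A \right)} = - \frac{\left(A + 4\right) \left(A^{3} + A\right)}{7} = - \frac{\left(4 + A\right) \left(A + A^{3}\right)}{7}$)
$L = \frac{643956736}{343}$ ($L = - 4 \left(\left(- \frac{1}{7}\right) 4 \left(4 + 4 + 4^{3} + 4 \cdot 4^{2}\right)\right)^{3} = - 4 \left(\left(- \frac{1}{7}\right) 4 \left(4 + 4 + 64 + 4 \cdot 16\right)\right)^{3} = - 4 \left(\left(- \frac{1}{7}\right) 4 \left(4 + 4 + 64 + 64\right)\right)^{3} = - 4 \left(\left(- \frac{1}{7}\right) 4 \cdot 136\right)^{3} = - 4 \left(- \frac{544}{7}\right)^{3} = \left(-4\right) \left(- \frac{160989184}{343}\right) = \frac{643956736}{343} \approx 1.8774 \cdot 10^{6}$)
$\frac{-2207 + L}{-3734 - 896} = \frac{-2207 + \frac{643956736}{343}}{-3734 - 896} = \frac{643199735}{343 \left(-4630\right)} = \frac{643199735}{343} \left(- \frac{1}{4630}\right) = - \frac{128639947}{317618}$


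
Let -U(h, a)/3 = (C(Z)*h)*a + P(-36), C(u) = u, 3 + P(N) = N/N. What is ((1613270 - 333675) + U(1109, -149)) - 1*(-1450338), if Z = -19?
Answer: -6688798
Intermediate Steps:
P(N) = -2 (P(N) = -3 + N/N = -3 + 1 = -2)
U(h, a) = 6 + 57*a*h (U(h, a) = -3*((-19*h)*a - 2) = -3*(-19*a*h - 2) = -3*(-2 - 19*a*h) = 6 + 57*a*h)
((1613270 - 333675) + U(1109, -149)) - 1*(-1450338) = ((1613270 - 333675) + (6 + 57*(-149)*1109)) - 1*(-1450338) = (1279595 + (6 - 9418737)) + 1450338 = (1279595 - 9418731) + 1450338 = -8139136 + 1450338 = -6688798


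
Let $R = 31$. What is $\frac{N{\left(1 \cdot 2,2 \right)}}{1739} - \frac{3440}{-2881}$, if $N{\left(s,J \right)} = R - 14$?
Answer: $\frac{140259}{116513} \approx 1.2038$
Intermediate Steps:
$N{\left(s,J \right)} = 17$ ($N{\left(s,J \right)} = 31 - 14 = 17$)
$\frac{N{\left(1 \cdot 2,2 \right)}}{1739} - \frac{3440}{-2881} = \frac{17}{1739} - \frac{3440}{-2881} = 17 \cdot \frac{1}{1739} - - \frac{80}{67} = \frac{17}{1739} + \frac{80}{67} = \frac{140259}{116513}$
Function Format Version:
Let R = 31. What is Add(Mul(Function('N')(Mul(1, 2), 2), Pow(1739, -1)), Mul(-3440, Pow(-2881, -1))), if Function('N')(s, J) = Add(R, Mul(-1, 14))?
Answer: Rational(140259, 116513) ≈ 1.2038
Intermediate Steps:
Function('N')(s, J) = 17 (Function('N')(s, J) = Add(31, Mul(-1, 14)) = Add(31, -14) = 17)
Add(Mul(Function('N')(Mul(1, 2), 2), Pow(1739, -1)), Mul(-3440, Pow(-2881, -1))) = Add(Mul(17, Pow(1739, -1)), Mul(-3440, Pow(-2881, -1))) = Add(Mul(17, Rational(1, 1739)), Mul(-3440, Rational(-1, 2881))) = Add(Rational(17, 1739), Rational(80, 67)) = Rational(140259, 116513)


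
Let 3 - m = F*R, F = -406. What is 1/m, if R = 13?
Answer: 1/5281 ≈ 0.00018936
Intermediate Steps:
m = 5281 (m = 3 - (-406)*13 = 3 - 1*(-5278) = 3 + 5278 = 5281)
1/m = 1/5281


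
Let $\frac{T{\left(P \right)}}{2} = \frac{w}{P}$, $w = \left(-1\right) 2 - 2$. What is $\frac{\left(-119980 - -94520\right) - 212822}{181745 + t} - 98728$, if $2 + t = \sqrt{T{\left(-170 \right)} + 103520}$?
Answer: $- \frac{92396985364833106}{935861744987} + \frac{476564 \sqrt{186983085}}{2807585234961} \approx -98729.0$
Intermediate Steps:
$w = -4$ ($w = -2 - 2 = -4$)
$T{\left(P \right)} = - \frac{8}{P}$ ($T{\left(P \right)} = 2 \left(- \frac{4}{P}\right) = - \frac{8}{P}$)
$t = -2 + \frac{2 \sqrt{186983085}}{85}$ ($t = -2 + \sqrt{- \frac{8}{-170} + 103520} = -2 + \sqrt{\left(-8\right) \left(- \frac{1}{170}\right) + 103520} = -2 + \sqrt{\frac{4}{85} + 103520} = -2 + \sqrt{\frac{8799204}{85}} = -2 + \frac{2 \sqrt{186983085}}{85} \approx 319.75$)
$\frac{\left(-119980 - -94520\right) - 212822}{181745 + t} - 98728 = \frac{\left(-119980 - -94520\right) - 212822}{181745 - \left(2 - \frac{2 \sqrt{186983085}}{85}\right)} - 98728 = \frac{\left(-119980 + 94520\right) - 212822}{181743 + \frac{2 \sqrt{186983085}}{85}} - 98728 = \frac{-25460 - 212822}{181743 + \frac{2 \sqrt{186983085}}{85}} - 98728 = - \frac{238282}{181743 + \frac{2 \sqrt{186983085}}{85}} - 98728 = -98728 - \frac{238282}{181743 + \frac{2 \sqrt{186983085}}{85}}$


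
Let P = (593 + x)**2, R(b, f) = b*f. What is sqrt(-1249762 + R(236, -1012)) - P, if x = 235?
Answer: -685584 + I*sqrt(1488594) ≈ -6.8558e+5 + 1220.1*I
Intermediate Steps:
P = 685584 (P = (593 + 235)**2 = 828**2 = 685584)
sqrt(-1249762 + R(236, -1012)) - P = sqrt(-1249762 + 236*(-1012)) - 1*685584 = sqrt(-1249762 - 238832) - 685584 = sqrt(-1488594) - 685584 = I*sqrt(1488594) - 685584 = -685584 + I*sqrt(1488594)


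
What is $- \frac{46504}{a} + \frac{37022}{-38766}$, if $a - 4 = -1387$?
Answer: $\frac{97309591}{2978521} \approx 32.67$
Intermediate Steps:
$a = -1383$ ($a = 4 - 1387 = -1383$)
$- \frac{46504}{a} + \frac{37022}{-38766} = - \frac{46504}{-1383} + \frac{37022}{-38766} = \left(-46504\right) \left(- \frac{1}{1383}\right) + 37022 \left(- \frac{1}{38766}\right) = \frac{46504}{1383} - \frac{18511}{19383} = \frac{97309591}{2978521}$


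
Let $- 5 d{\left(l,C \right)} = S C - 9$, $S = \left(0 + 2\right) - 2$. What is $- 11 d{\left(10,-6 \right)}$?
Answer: $- \frac{99}{5} \approx -19.8$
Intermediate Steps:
$S = 0$ ($S = 2 - 2 = 0$)
$d{\left(l,C \right)} = \frac{9}{5}$ ($d{\left(l,C \right)} = - \frac{0 C - 9}{5} = - \frac{0 - 9}{5} = \left(- \frac{1}{5}\right) \left(-9\right) = \frac{9}{5}$)
$- 11 d{\left(10,-6 \right)} = \left(-11\right) \frac{9}{5} = - \frac{99}{5}$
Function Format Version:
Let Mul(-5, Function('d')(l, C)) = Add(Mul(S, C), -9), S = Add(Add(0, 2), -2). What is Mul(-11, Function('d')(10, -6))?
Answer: Rational(-99, 5) ≈ -19.800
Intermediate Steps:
S = 0 (S = Add(2, -2) = 0)
Function('d')(l, C) = Rational(9, 5) (Function('d')(l, C) = Mul(Rational(-1, 5), Add(Mul(0, C), -9)) = Mul(Rational(-1, 5), Add(0, -9)) = Mul(Rational(-1, 5), -9) = Rational(9, 5))
Mul(-11, Function('d')(10, -6)) = Mul(-11, Rational(9, 5)) = Rational(-99, 5)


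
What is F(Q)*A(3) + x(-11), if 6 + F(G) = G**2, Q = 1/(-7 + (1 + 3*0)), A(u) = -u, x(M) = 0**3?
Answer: 215/12 ≈ 17.917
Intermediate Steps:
x(M) = 0
Q = -1/6 (Q = 1/(-7 + (1 + 0)) = 1/(-7 + 1) = 1/(-6) = -1/6 ≈ -0.16667)
F(G) = -6 + G**2
F(Q)*A(3) + x(-11) = (-6 + (-1/6)**2)*(-1*3) + 0 = (-6 + 1/36)*(-3) + 0 = -215/36*(-3) + 0 = 215/12 + 0 = 215/12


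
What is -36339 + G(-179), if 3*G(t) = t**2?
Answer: -76976/3 ≈ -25659.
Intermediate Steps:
G(t) = t**2/3
-36339 + G(-179) = -36339 + (1/3)*(-179)**2 = -36339 + (1/3)*32041 = -36339 + 32041/3 = -76976/3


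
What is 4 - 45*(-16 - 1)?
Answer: 769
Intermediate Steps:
4 - 45*(-16 - 1) = 4 - 45*(-17) = 4 + 765 = 769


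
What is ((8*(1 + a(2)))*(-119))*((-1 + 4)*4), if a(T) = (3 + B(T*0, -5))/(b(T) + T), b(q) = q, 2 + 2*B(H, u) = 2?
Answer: -19992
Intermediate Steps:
B(H, u) = 0 (B(H, u) = -1 + (½)*2 = -1 + 1 = 0)
a(T) = 3/(2*T) (a(T) = (3 + 0)/(T + T) = 3/((2*T)) = 3*(1/(2*T)) = 3/(2*T))
((8*(1 + a(2)))*(-119))*((-1 + 4)*4) = ((8*(1 + (3/2)/2))*(-119))*((-1 + 4)*4) = ((8*(1 + (3/2)*(½)))*(-119))*(3*4) = ((8*(1 + ¾))*(-119))*12 = ((8*(7/4))*(-119))*12 = (14*(-119))*12 = -1666*12 = -19992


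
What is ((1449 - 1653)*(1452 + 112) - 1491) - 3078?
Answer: -323625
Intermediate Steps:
((1449 - 1653)*(1452 + 112) - 1491) - 3078 = (-204*1564 - 1491) - 3078 = (-319056 - 1491) - 3078 = -320547 - 3078 = -323625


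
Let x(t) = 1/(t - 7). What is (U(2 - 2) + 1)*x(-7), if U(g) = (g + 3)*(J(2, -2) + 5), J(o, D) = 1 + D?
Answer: -13/14 ≈ -0.92857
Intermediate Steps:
x(t) = 1/(-7 + t)
U(g) = 12 + 4*g (U(g) = (g + 3)*((1 - 2) + 5) = (3 + g)*(-1 + 5) = (3 + g)*4 = 12 + 4*g)
(U(2 - 2) + 1)*x(-7) = ((12 + 4*(2 - 2)) + 1)/(-7 - 7) = ((12 + 4*0) + 1)/(-14) = ((12 + 0) + 1)*(-1/14) = (12 + 1)*(-1/14) = 13*(-1/14) = -13/14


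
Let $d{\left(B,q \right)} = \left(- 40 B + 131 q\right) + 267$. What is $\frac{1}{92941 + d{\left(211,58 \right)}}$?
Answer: $\frac{1}{92366} \approx 1.0826 \cdot 10^{-5}$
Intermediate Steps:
$d{\left(B,q \right)} = 267 - 40 B + 131 q$
$\frac{1}{92941 + d{\left(211,58 \right)}} = \frac{1}{92941 + \left(267 - 8440 + 131 \cdot 58\right)} = \frac{1}{92941 + \left(267 - 8440 + 7598\right)} = \frac{1}{92941 - 575} = \frac{1}{92366}$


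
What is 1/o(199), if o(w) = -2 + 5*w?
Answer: 1/993 ≈ 0.0010071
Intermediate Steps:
1/o(199) = 1/(-2 + 5*199) = 1/(-2 + 995) = 1/993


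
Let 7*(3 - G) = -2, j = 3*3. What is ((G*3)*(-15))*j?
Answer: -9315/7 ≈ -1330.7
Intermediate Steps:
j = 9
G = 23/7 (G = 3 - ⅐*(-2) = 3 + 2/7 = 23/7 ≈ 3.2857)
((G*3)*(-15))*j = (((23/7)*3)*(-15))*9 = ((69/7)*(-15))*9 = -1035/7*9 = -9315/7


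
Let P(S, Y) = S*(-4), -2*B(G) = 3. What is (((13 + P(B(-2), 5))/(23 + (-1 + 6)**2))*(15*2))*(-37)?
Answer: -3515/8 ≈ -439.38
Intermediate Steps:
B(G) = -3/2 (B(G) = -1/2*3 = -3/2)
P(S, Y) = -4*S
(((13 + P(B(-2), 5))/(23 + (-1 + 6)**2))*(15*2))*(-37) = (((13 - 4*(-3/2))/(23 + (-1 + 6)**2))*(15*2))*(-37) = (((13 + 6)/(23 + 5**2))*30)*(-37) = ((19/(23 + 25))*30)*(-37) = ((19/48)*30)*(-37) = (95/8)*(-37) = -3515/8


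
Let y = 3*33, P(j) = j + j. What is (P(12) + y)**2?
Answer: 15129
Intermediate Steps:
P(j) = 2*j
y = 99
(P(12) + y)**2 = (2*12 + 99)**2 = (24 + 99)**2 = 123**2 = 15129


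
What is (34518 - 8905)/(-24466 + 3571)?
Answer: -3659/2985 ≈ -1.2258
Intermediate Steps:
(34518 - 8905)/(-24466 + 3571) = 25613/(-20895) = 25613*(-1/20895) = -3659/2985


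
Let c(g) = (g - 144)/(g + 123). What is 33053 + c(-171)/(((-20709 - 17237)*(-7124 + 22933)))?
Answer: 317249735082167/9598213024 ≈ 33053.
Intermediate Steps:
c(g) = (-144 + g)/(123 + g)
33053 + c(-171)/(((-20709 - 17237)*(-7124 + 22933))) = 33053 + ((-144 - 171)/(123 - 171))/(((-20709 - 17237)*(-7124 + 22933))) = 33053 + (-315/(-48))/((-37946*15809)) = 33053 - 1/48*(-315)/(-599888314) = 33053 + (105/16)*(-1/599888314) = 33053 - 105/9598213024 = 317249735082167/9598213024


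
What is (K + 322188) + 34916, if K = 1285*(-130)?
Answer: 190054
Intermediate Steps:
K = -167050
(K + 322188) + 34916 = (-167050 + 322188) + 34916 = 155138 + 34916 = 190054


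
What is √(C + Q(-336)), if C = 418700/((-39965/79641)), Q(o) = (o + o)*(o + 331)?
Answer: 2*I*√13272937728495/7993 ≈ 911.6*I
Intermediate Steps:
Q(o) = 2*o*(331 + o) (Q(o) = (2*o)*(331 + o) = 2*o*(331 + o))
C = -6669137340/7993 (C = 418700/((-39965*1/79641)) = 418700/(-39965/79641) = 418700*(-79641/39965) = -6669137340/7993 ≈ -8.3437e+5)
√(C + Q(-336)) = √(-6669137340/7993 + 2*(-336)*(331 - 336)) = √(-6669137340/7993 + 2*(-336)*(-5)) = √(-6669137340/7993 + 3360) = √(-6642280860/7993) = 2*I*√13272937728495/7993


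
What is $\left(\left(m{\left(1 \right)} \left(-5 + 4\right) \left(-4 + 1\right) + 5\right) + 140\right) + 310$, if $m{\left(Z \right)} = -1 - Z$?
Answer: $449$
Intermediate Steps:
$\left(\left(m{\left(1 \right)} \left(-5 + 4\right) \left(-4 + 1\right) + 5\right) + 140\right) + 310 = \left(\left(\left(-1 - 1\right) \left(-5 + 4\right) \left(-4 + 1\right) + 5\right) + 140\right) + 310 = \left(\left(\left(-1 - 1\right) \left(\left(-1\right) \left(-3\right)\right) + 5\right) + 140\right) + 310 = \left(\left(\left(-2\right) 3 + 5\right) + 140\right) + 310 = \left(\left(-6 + 5\right) + 140\right) + 310 = \left(-1 + 140\right) + 310 = 139 + 310 = 449$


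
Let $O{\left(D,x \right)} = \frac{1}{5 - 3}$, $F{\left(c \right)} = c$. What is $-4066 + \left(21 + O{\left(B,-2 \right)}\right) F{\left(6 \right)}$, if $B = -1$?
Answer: $-3937$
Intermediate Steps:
$O{\left(D,x \right)} = \frac{1}{2}$
$-4066 + \left(21 + O{\left(B,-2 \right)}\right) F{\left(6 \right)} = -4066 + \left(21 + \frac{1}{2}\right) 6 = -4066 + \frac{43}{2} \cdot 6 = -4066 + 129 = -3937$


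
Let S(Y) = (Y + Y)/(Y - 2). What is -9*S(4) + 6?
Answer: -30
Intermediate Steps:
S(Y) = 2*Y/(-2 + Y) (S(Y) = (2*Y)/(-2 + Y) = 2*Y/(-2 + Y))
-9*S(4) + 6 = -18*4/(-2 + 4) + 6 = -18*4/2 + 6 = -9*4 + 6 = -36 + 6 = -30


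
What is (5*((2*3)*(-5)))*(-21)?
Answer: 3150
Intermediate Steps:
(5*((2*3)*(-5)))*(-21) = (5*(6*(-5)))*(-21) = (5*(-30))*(-21) = -150*(-21) = 3150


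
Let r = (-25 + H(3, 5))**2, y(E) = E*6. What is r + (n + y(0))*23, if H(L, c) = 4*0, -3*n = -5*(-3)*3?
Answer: 280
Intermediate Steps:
y(E) = 6*E
n = -15 (n = -(-5*(-3))*3/3 = -5*3 = -1/3*45 = -15)
H(L, c) = 0
r = 625 (r = (-25 + 0)**2 = (-25)**2 = 625)
r + (n + y(0))*23 = 625 + (-15 + 6*0)*23 = 625 + (-15 + 0)*23 = 625 - 15*23 = 625 - 345 = 280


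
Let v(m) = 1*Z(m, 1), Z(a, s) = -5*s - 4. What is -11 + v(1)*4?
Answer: -47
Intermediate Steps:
Z(a, s) = -4 - 5*s
v(m) = -9 (v(m) = 1*(-4 - 5*1) = 1*(-4 - 5) = 1*(-9) = -9)
-11 + v(1)*4 = -11 - 9*4 = -11 - 36 = -47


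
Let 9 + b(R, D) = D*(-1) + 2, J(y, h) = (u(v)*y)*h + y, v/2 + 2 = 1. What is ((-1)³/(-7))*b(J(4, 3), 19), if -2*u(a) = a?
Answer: -26/7 ≈ -3.7143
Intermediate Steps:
v = -2 (v = -4 + 2*1 = -4 + 2 = -2)
u(a) = -a/2
J(y, h) = y + h*y (J(y, h) = ((-½*(-2))*y)*h + y = (1*y)*h + y = y*h + y = h*y + y = y + h*y)
b(R, D) = -7 - D (b(R, D) = -9 + (D*(-1) + 2) = -9 + (-D + 2) = -9 + (2 - D) = -7 - D)
((-1)³/(-7))*b(J(4, 3), 19) = ((-1)³/(-7))*(-7 - 1*19) = (-1*(-⅐))*(-7 - 19) = (⅐)*(-26) = -26/7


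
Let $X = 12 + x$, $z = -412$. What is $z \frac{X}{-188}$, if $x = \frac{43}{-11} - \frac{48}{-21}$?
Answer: $\frac{1751}{77} \approx 22.74$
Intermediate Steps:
$x = - \frac{125}{77}$ ($x = 43 \left(- \frac{1}{11}\right) - - \frac{16}{7} = - \frac{43}{11} + \frac{16}{7} = - \frac{125}{77} \approx -1.6234$)
$X = \frac{799}{77}$ ($X = 12 - \frac{125}{77} = \frac{799}{77} \approx 10.377$)
$z \frac{X}{-188} = - 412 \frac{799}{77 \left(-188\right)} = - 412 \cdot \frac{799}{77} \left(- \frac{1}{188}\right) = \left(-412\right) \left(- \frac{17}{308}\right) = \frac{1751}{77}$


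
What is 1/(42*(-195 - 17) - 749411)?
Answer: -1/758315 ≈ -1.3187e-6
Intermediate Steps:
1/(42*(-195 - 17) - 749411) = 1/(42*(-212) - 749411) = 1/(-8904 - 749411) = 1/(-758315) = -1/758315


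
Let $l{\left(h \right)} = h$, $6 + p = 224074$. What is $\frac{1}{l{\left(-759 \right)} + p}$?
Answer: $\frac{1}{223309} \approx 4.4781 \cdot 10^{-6}$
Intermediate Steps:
$p = 224068$ ($p = -6 + 224074 = 224068$)
$\frac{1}{l{\left(-759 \right)} + p} = \frac{1}{-759 + 224068} = \frac{1}{223309}$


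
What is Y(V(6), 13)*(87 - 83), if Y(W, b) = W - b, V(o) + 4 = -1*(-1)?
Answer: -64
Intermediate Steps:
V(o) = -3 (V(o) = -4 - 1*(-1) = -4 + 1 = -3)
Y(V(6), 13)*(87 - 83) = (-3 - 1*13)*(87 - 83) = (-3 - 13)*4 = -16*4 = -64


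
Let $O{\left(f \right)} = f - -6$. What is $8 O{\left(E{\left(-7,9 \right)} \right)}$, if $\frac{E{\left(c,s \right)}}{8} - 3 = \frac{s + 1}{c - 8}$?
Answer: $\frac{592}{3} \approx 197.33$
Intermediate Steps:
$E{\left(c,s \right)} = 24 + \frac{8 \left(1 + s\right)}{-8 + c}$ ($E{\left(c,s \right)} = 24 + 8 \frac{s + 1}{c - 8} = 24 + 8 \frac{1 + s}{-8 + c} = 24 + \frac{8 \left(1 + s\right)}{-8 + c}$)
$O{\left(f \right)} = 6 + f$ ($O{\left(f \right)} = f + 6 = 6 + f$)
$8 O{\left(E{\left(-7,9 \right)} \right)} = 8 \left(6 + \frac{8 \left(-23 + 9 + 3 \left(-7\right)\right)}{-8 - 7}\right) = 8 \left(6 + \frac{8 \left(-23 + 9 - 21\right)}{-15}\right) = 8 \left(6 + 8 \left(- \frac{1}{15}\right) \left(-35\right)\right) = 8 \left(6 + \frac{56}{3}\right) = 8 \cdot \frac{74}{3} = \frac{592}{3}$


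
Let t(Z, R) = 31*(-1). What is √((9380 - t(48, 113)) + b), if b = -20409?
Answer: 3*I*√1222 ≈ 104.87*I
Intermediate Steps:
t(Z, R) = -31
√((9380 - t(48, 113)) + b) = √((9380 - 1*(-31)) - 20409) = √((9380 + 31) - 20409) = √(9411 - 20409) = √(-10998) = 3*I*√1222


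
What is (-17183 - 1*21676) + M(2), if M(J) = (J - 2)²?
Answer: -38859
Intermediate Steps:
M(J) = (-2 + J)²
(-17183 - 1*21676) + M(2) = (-17183 - 1*21676) + (-2 + 2)² = (-17183 - 21676) + 0² = -38859 + 0 = -38859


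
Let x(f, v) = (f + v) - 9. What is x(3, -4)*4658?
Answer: -46580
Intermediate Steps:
x(f, v) = -9 + f + v
x(3, -4)*4658 = (-9 + 3 - 4)*4658 = -10*4658 = -46580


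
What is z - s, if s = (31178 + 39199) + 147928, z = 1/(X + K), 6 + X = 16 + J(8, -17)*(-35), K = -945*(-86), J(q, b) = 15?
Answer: -17629220274/80755 ≈ -2.1831e+5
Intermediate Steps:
K = 81270
X = -515 (X = -6 + (16 + 15*(-35)) = -6 + (16 - 525) = -6 - 509 = -515)
z = 1/80755 (z = 1/(-515 + 81270) = 1/80755 ≈ 1.2383e-5)
s = 218305 (s = 70377 + 147928 = 218305)
z - s = 1/80755 - 1*218305 = 1/80755 - 218305 = -17629220274/80755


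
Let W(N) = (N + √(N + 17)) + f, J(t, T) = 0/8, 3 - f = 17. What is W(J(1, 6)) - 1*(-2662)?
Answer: 2648 + √17 ≈ 2652.1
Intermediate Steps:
f = -14 (f = 3 - 1*17 = 3 - 17 = -14)
J(t, T) = 0 (J(t, T) = 0*(⅛) = 0)
W(N) = -14 + N + √(17 + N) (W(N) = (N + √(N + 17)) - 14 = (N + √(17 + N)) - 14 = -14 + N + √(17 + N))
W(J(1, 6)) - 1*(-2662) = (-14 + 0 + √(17 + 0)) - 1*(-2662) = (-14 + 0 + √17) + 2662 = (-14 + √17) + 2662 = 2648 + √17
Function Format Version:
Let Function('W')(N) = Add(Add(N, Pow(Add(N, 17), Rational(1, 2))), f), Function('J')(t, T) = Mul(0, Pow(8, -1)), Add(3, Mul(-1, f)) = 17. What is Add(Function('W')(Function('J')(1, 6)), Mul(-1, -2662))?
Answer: Add(2648, Pow(17, Rational(1, 2))) ≈ 2652.1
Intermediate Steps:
f = -14 (f = Add(3, Mul(-1, 17)) = Add(3, -17) = -14)
Function('J')(t, T) = 0 (Function('J')(t, T) = Mul(0, Rational(1, 8)) = 0)
Function('W')(N) = Add(-14, N, Pow(Add(17, N), Rational(1, 2))) (Function('W')(N) = Add(Add(N, Pow(Add(N, 17), Rational(1, 2))), -14) = Add(Add(N, Pow(Add(17, N), Rational(1, 2))), -14) = Add(-14, N, Pow(Add(17, N), Rational(1, 2))))
Add(Function('W')(Function('J')(1, 6)), Mul(-1, -2662)) = Add(Add(-14, 0, Pow(Add(17, 0), Rational(1, 2))), Mul(-1, -2662)) = Add(Add(-14, 0, Pow(17, Rational(1, 2))), 2662) = Add(Add(-14, Pow(17, Rational(1, 2))), 2662) = Add(2648, Pow(17, Rational(1, 2)))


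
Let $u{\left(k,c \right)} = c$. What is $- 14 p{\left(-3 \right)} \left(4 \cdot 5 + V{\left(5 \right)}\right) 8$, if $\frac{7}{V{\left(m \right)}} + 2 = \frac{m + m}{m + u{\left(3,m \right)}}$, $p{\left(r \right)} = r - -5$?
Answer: $-2912$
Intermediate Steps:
$p{\left(r \right)} = 5 + r$ ($p{\left(r \right)} = r + 5 = 5 + r$)
$V{\left(m \right)} = -7$ ($V{\left(m \right)} = \frac{7}{-2 + \frac{m + m}{m + m}} = \frac{7}{-2 + \frac{2 m}{2 m}} = \frac{7}{-2 + 2 m \frac{1}{2 m}} = \frac{7}{-2 + 1} = \frac{7}{-1} = 7 \left(-1\right) = -7$)
$- 14 p{\left(-3 \right)} \left(4 \cdot 5 + V{\left(5 \right)}\right) 8 = - 14 \left(5 - 3\right) \left(4 \cdot 5 - 7\right) 8 = - 14 \cdot 2 \left(20 - 7\right) 8 = - 14 \cdot 2 \cdot 13 \cdot 8 = \left(-14\right) 26 \cdot 8 = \left(-364\right) 8 = -2912$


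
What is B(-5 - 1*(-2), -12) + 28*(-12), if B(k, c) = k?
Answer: -339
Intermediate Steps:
B(-5 - 1*(-2), -12) + 28*(-12) = (-5 - 1*(-2)) + 28*(-12) = (-5 + 2) - 336 = -3 - 336 = -339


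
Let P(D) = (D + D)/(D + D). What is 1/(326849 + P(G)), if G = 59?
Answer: 1/326850 ≈ 3.0595e-6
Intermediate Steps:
P(D) = 1 (P(D) = (2*D)/((2*D)) = (2*D)*(1/(2*D)) = 1)
1/(326849 + P(G)) = 1/(326849 + 1) = 1/326850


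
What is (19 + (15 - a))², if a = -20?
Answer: 2916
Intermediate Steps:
(19 + (15 - a))² = (19 + (15 - 1*(-20)))² = (19 + (15 + 20))² = (19 + 35)² = 54² = 2916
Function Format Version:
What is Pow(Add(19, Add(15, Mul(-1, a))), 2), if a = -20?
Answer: 2916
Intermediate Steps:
Pow(Add(19, Add(15, Mul(-1, a))), 2) = Pow(Add(19, Add(15, Mul(-1, -20))), 2) = Pow(Add(19, Add(15, 20)), 2) = Pow(Add(19, 35), 2) = Pow(54, 2) = 2916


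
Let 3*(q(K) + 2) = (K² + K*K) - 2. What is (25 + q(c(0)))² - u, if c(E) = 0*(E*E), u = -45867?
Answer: 417292/9 ≈ 46366.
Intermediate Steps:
c(E) = 0 (c(E) = 0*E² = 0)
q(K) = -8/3 + 2*K²/3 (q(K) = -2 + ((K² + K*K) - 2)/3 = -2 + ((K² + K²) - 2)/3 = -2 + (2*K² - 2)/3 = -2 + (-2 + 2*K²)/3 = -2 + (-⅔ + 2*K²/3) = -8/3 + 2*K²/3)
(25 + q(c(0)))² - u = (25 + (-8/3 + (⅔)*0²))² - 1*(-45867) = (25 + (-8/3 + (⅔)*0))² + 45867 = (25 + (-8/3 + 0))² + 45867 = (25 - 8/3)² + 45867 = (67/3)² + 45867 = 4489/9 + 45867 = 417292/9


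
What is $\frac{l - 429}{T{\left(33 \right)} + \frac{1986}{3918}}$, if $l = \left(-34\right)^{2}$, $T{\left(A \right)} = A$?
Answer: $\frac{474731}{21880} \approx 21.697$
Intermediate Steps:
$l = 1156$
$\frac{l - 429}{T{\left(33 \right)} + \frac{1986}{3918}} = \frac{1156 - 429}{33 + \frac{1986}{3918}} = \frac{727}{33 + 1986 \cdot \frac{1}{3918}} = \frac{727}{33 + \frac{331}{653}} = \frac{727}{\frac{21880}{653}} = 727 \cdot \frac{653}{21880} = \frac{474731}{21880}$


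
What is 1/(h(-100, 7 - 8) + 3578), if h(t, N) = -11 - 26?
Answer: 1/3541 ≈ 0.00028241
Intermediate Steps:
h(t, N) = -37
1/(h(-100, 7 - 8) + 3578) = 1/(-37 + 3578) = 1/3541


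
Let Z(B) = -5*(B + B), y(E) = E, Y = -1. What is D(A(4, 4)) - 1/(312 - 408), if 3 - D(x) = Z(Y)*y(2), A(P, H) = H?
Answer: -1631/96 ≈ -16.990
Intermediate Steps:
Z(B) = -10*B
D(x) = -17 (D(x) = 3 - (-10*(-1))*2 = 3 - 10*2 = 3 - 1*20 = 3 - 20 = -17)
D(A(4, 4)) - 1/(312 - 408) = -17 - 1/(312 - 408) = -17 - 1/(-96) = -17 - 1*(-1/96) = -17 + 1/96 = -1631/96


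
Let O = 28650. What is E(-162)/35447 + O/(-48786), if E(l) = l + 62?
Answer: -170072525/288219557 ≈ -0.59008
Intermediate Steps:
E(l) = 62 + l
E(-162)/35447 + O/(-48786) = (62 - 162)/35447 + 28650/(-48786) = -100*1/35447 + 28650*(-1/48786) = -100/35447 - 4775/8131 = -170072525/288219557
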